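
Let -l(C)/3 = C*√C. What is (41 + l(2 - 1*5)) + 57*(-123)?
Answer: -6970 + 9*I*√3 ≈ -6970.0 + 15.588*I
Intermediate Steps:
l(C) = -3*C^(3/2) (l(C) = -3*C*√C = -3*C^(3/2))
(41 + l(2 - 1*5)) + 57*(-123) = (41 - 3*(2 - 1*5)^(3/2)) + 57*(-123) = (41 - 3*(2 - 5)^(3/2)) - 7011 = (41 - (-9)*I*√3) - 7011 = (41 + 9*I*√3) - 7011 = -6970 + 9*I*√3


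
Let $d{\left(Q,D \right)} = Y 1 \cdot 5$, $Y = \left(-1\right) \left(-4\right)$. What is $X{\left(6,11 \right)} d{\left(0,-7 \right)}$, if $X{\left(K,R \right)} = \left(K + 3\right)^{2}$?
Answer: $1620$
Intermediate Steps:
$Y = 4$
$X{\left(K,R \right)} = \left(3 + K\right)^{2}$
$d{\left(Q,D \right)} = 20$ ($d{\left(Q,D \right)} = 4 \cdot 1 \cdot 5 = 4 \cdot 5 = 20$)
$X{\left(6,11 \right)} d{\left(0,-7 \right)} = \left(3 + 6\right)^{2} \cdot 20 = 9^{2} \cdot 20 = 81 \cdot 20 = 1620$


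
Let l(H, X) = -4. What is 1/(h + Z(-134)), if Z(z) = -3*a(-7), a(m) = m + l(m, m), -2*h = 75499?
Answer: -2/75433 ≈ -2.6514e-5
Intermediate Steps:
h = -75499/2 (h = -1/2*75499 = -75499/2 ≈ -37750.)
a(m) = -4 + m (a(m) = m - 4 = -4 + m)
Z(z) = 33 (Z(z) = -3*(-4 - 7) = -3*(-11) = 33)
1/(h + Z(-134)) = 1/(-75499/2 + 33) = 1/(-75433/2) = -2/75433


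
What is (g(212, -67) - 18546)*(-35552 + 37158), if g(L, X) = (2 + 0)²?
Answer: -29778452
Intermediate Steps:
g(L, X) = 4 (g(L, X) = 2² = 4)
(g(212, -67) - 18546)*(-35552 + 37158) = (4 - 18546)*(-35552 + 37158) = -18542*1606 = -29778452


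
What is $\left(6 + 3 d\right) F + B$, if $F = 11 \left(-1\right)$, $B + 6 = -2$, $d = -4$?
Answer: $58$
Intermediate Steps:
$B = -8$ ($B = -6 - 2 = -8$)
$F = -11$
$\left(6 + 3 d\right) F + B = \left(6 + 3 \left(-4\right)\right) \left(-11\right) - 8 = \left(6 - 12\right) \left(-11\right) - 8 = \left(-6\right) \left(-11\right) - 8 = 66 - 8 = 58$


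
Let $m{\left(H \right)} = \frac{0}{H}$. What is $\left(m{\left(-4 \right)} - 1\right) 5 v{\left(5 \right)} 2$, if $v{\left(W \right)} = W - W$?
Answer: $0$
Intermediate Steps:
$v{\left(W \right)} = 0$
$m{\left(H \right)} = 0$
$\left(m{\left(-4 \right)} - 1\right) 5 v{\left(5 \right)} 2 = \left(0 - 1\right) 5 \cdot 0 \cdot 2 = - 0 \cdot 2 = \left(-1\right) 0 = 0$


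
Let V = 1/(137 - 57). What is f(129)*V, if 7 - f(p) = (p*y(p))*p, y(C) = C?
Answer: -1073341/40 ≈ -26834.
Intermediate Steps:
V = 1/80 ≈ 0.012500
f(p) = 7 - p³ (f(p) = 7 - p*p*p = 7 - p²*p = 7 - p³)
f(129)*V = (7 - 1*129³)*(1/80) = (7 - 1*2146689)*(1/80) = (7 - 2146689)*(1/80) = -2146682*1/80 = -1073341/40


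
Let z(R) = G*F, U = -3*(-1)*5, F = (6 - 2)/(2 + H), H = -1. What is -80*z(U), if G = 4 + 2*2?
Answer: -2560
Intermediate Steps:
F = 4 (F = (6 - 2)/(2 - 1) = 4/1 = 4*1 = 4)
U = 15 (U = 3*5 = 15)
G = 8 (G = 4 + 4 = 8)
z(R) = 32 (z(R) = 8*4 = 32)
-80*z(U) = -80*32 = -2560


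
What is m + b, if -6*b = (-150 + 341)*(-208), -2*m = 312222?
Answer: -448469/3 ≈ -1.4949e+5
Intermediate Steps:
m = -156111 (m = -½*312222 = -156111)
b = 19864/3 (b = -(-150 + 341)*(-208)/6 = -191*(-208)/6 = -⅙*(-39728) = 19864/3 ≈ 6621.3)
m + b = -156111 + 19864/3 = -448469/3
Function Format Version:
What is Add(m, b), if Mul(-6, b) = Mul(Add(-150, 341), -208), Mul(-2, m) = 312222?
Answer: Rational(-448469, 3) ≈ -1.4949e+5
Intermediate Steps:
m = -156111 (m = Mul(Rational(-1, 2), 312222) = -156111)
b = Rational(19864, 3) (b = Mul(Rational(-1, 6), Mul(Add(-150, 341), -208)) = Mul(Rational(-1, 6), Mul(191, -208)) = Mul(Rational(-1, 6), -39728) = Rational(19864, 3) ≈ 6621.3)
Add(m, b) = Add(-156111, Rational(19864, 3)) = Rational(-448469, 3)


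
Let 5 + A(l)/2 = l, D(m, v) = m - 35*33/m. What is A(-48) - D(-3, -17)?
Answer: -488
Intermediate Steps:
D(m, v) = m - 1155/m (D(m, v) = m - 35*33/m = m - 1155/m)
A(l) = -10 + 2*l
A(-48) - D(-3, -17) = (-10 + 2*(-48)) - (-3 - 1155/(-3)) = (-10 - 96) - (-3 - 1155*(-1/3)) = -106 - (-3 + 385) = -106 - 1*382 = -106 - 382 = -488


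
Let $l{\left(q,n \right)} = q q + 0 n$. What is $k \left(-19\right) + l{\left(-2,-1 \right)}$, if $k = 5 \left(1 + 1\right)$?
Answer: $-186$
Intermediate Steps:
$l{\left(q,n \right)} = q^{2}$ ($l{\left(q,n \right)} = q^{2} + 0 = q^{2}$)
$k = 10$ ($k = 5 \cdot 2 = 10$)
$k \left(-19\right) + l{\left(-2,-1 \right)} = 10 \left(-19\right) + \left(-2\right)^{2} = -190 + 4 = -186$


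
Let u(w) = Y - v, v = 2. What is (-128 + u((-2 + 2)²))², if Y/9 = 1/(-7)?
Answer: 844561/49 ≈ 17236.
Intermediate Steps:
Y = -9/7 (Y = 9/(-7) = 9*(-⅐) = -9/7 ≈ -1.2857)
u(w) = -23/7 (u(w) = -9/7 - 1*2 = -9/7 - 2 = -23/7)
(-128 + u((-2 + 2)²))² = (-128 - 23/7)² = (-919/7)² = 844561/49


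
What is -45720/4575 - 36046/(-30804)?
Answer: -41448281/4697610 ≈ -8.8233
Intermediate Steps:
-45720/4575 - 36046/(-30804) = -45720*1/4575 - 36046*(-1/30804) = -3048/305 + 18023/15402 = -41448281/4697610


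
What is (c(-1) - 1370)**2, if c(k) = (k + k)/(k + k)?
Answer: 1874161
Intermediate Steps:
c(k) = 1 (c(k) = (2*k)/((2*k)) = (2*k)*(1/(2*k)) = 1)
(c(-1) - 1370)**2 = (1 - 1370)**2 = (-1369)**2 = 1874161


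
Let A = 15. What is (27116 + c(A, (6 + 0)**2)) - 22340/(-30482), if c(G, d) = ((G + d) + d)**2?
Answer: 528645255/15241 ≈ 34686.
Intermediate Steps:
c(G, d) = (G + 2*d)**2
(27116 + c(A, (6 + 0)**2)) - 22340/(-30482) = (27116 + (15 + 2*(6 + 0)**2)**2) - 22340/(-30482) = (27116 + (15 + 2*6**2)**2) - 22340*(-1/30482) = (27116 + (15 + 2*36)**2) + 11170/15241 = (27116 + (15 + 72)**2) + 11170/15241 = (27116 + 87**2) + 11170/15241 = (27116 + 7569) + 11170/15241 = 34685 + 11170/15241 = 528645255/15241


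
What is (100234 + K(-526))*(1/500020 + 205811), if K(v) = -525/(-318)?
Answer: 1093412511246184359/53002120 ≈ 2.0630e+10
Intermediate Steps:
K(v) = 175/106 (K(v) = -525*(-1/318) = 175/106)
(100234 + K(-526))*(1/500020 + 205811) = (100234 + 175/106)*(1/500020 + 205811) = 10624979*(1/500020 + 205811)/106 = (10624979/106)*(102909616221/500020) = 1093412511246184359/53002120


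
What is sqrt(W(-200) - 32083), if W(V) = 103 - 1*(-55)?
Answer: 5*I*sqrt(1277) ≈ 178.68*I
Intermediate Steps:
W(V) = 158 (W(V) = 103 + 55 = 158)
sqrt(W(-200) - 32083) = sqrt(158 - 32083) = sqrt(-31925) = 5*I*sqrt(1277)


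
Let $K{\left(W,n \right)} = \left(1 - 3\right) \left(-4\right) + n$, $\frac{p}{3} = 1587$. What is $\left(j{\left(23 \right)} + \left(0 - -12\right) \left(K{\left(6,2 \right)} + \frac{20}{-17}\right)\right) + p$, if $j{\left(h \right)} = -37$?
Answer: $\frac{82108}{17} \approx 4829.9$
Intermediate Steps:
$p = 4761$ ($p = 3 \cdot 1587 = 4761$)
$K{\left(W,n \right)} = 8 + n$ ($K{\left(W,n \right)} = \left(-2\right) \left(-4\right) + n = 8 + n$)
$\left(j{\left(23 \right)} + \left(0 - -12\right) \left(K{\left(6,2 \right)} + \frac{20}{-17}\right)\right) + p = \left(-37 + \left(0 - -12\right) \left(\left(8 + 2\right) + \frac{20}{-17}\right)\right) + 4761 = \left(-37 + \left(0 + 12\right) \left(10 + 20 \left(- \frac{1}{17}\right)\right)\right) + 4761 = \left(-37 + 12 \left(10 - \frac{20}{17}\right)\right) + 4761 = \left(-37 + 12 \cdot \frac{150}{17}\right) + 4761 = \left(-37 + \frac{1800}{17}\right) + 4761 = \frac{1171}{17} + 4761 = \frac{82108}{17}$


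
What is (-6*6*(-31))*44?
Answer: 49104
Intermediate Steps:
(-6*6*(-31))*44 = -36*(-31)*44 = 1116*44 = 49104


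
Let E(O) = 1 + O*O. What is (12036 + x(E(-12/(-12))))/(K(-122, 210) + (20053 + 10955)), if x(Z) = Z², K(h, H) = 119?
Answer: 12040/31127 ≈ 0.38680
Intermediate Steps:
E(O) = 1 + O²
(12036 + x(E(-12/(-12))))/(K(-122, 210) + (20053 + 10955)) = (12036 + (1 + (-12/(-12))²)²)/(119 + (20053 + 10955)) = (12036 + (1 + (-12*(-1/12))²)²)/(119 + 31008) = (12036 + (1 + 1²)²)/31127 = (12036 + (1 + 1)²)*(1/31127) = (12036 + 2²)*(1/31127) = (12036 + 4)*(1/31127) = 12040*(1/31127) = 12040/31127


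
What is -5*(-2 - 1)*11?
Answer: 165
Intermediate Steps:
-5*(-2 - 1)*11 = -5*(-3)*11 = 15*11 = 165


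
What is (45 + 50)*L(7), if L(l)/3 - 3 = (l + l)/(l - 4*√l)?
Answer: 1235/3 - 760*√7/3 ≈ -258.59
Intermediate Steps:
L(l) = 9 + 6*l/(l - 4*√l) (L(l) = 9 + 3*((l + l)/(l - 4*√l)) = 9 + 3*((2*l)/(l - 4*√l)) = 9 + 3*(2*l/(l - 4*√l)) = 9 + 6*l/(l - 4*√l))
(45 + 50)*L(7) = (45 + 50)*(3*(-5*7 + 12*√7)/(-1*7 + 4*√7)) = 95*(3*(-35 + 12*√7)/(-7 + 4*√7)) = 285*(-35 + 12*√7)/(-7 + 4*√7)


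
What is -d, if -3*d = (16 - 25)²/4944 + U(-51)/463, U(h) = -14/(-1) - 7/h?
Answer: 1825759/116742672 ≈ 0.015639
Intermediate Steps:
U(h) = 14 - 7/h (U(h) = -14*(-1) - 7/h = 14 - 7/h)
d = -1825759/116742672 (d = -((16 - 25)²/4944 + (14 - 7/(-51))/463)/3 = -((-9)²*(1/4944) + (14 - 7*(-1/51))*(1/463))/3 = -(81*(1/4944) + (14 + 7/51)*(1/463))/3 = -(27/1648 + (721/51)*(1/463))/3 = -(27/1648 + 721/23613)/3 = -⅓*1825759/38914224 = -1825759/116742672 ≈ -0.015639)
-d = -1*(-1825759/116742672) = 1825759/116742672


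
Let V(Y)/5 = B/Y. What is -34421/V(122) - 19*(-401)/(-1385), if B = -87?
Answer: 1162560421/120495 ≈ 9648.2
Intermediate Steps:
V(Y) = -435/Y (V(Y) = 5*(-87/Y) = -435/Y)
-34421/V(122) - 19*(-401)/(-1385) = -34421/((-435/122)) - 19*(-401)/(-1385) = -34421/((-435*1/122)) + 7619*(-1/1385) = -34421/(-435/122) - 7619/1385 = -34421*(-122/435) - 7619/1385 = 4199362/435 - 7619/1385 = 1162560421/120495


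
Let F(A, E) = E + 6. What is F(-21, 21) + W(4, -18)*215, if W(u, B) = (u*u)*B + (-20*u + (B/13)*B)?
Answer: -958549/13 ≈ -73735.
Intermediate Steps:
F(A, E) = 6 + E
W(u, B) = -20*u + B²/13 + B*u² (W(u, B) = u²*B + (-20*u + (B*(1/13))*B) = B*u² + (-20*u + (B/13)*B) = B*u² + (-20*u + B²/13) = -20*u + B²/13 + B*u²)
F(-21, 21) + W(4, -18)*215 = (6 + 21) + (-20*4 + (1/13)*(-18)² - 18*4²)*215 = 27 + (-80 + (1/13)*324 - 18*16)*215 = 27 + (-80 + 324/13 - 288)*215 = 27 - 4460/13*215 = 27 - 958900/13 = -958549/13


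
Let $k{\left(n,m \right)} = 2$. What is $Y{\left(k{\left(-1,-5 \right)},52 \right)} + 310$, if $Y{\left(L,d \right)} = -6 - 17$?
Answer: $287$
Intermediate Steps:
$Y{\left(L,d \right)} = -23$ ($Y{\left(L,d \right)} = -6 - 17 = -23$)
$Y{\left(k{\left(-1,-5 \right)},52 \right)} + 310 = -23 + 310 = 287$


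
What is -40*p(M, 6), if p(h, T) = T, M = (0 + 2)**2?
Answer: -240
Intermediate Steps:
M = 4 (M = 2**2 = 4)
-40*p(M, 6) = -40*6 = -240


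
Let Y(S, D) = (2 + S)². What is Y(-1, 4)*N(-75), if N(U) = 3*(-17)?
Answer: -51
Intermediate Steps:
N(U) = -51
Y(-1, 4)*N(-75) = (2 - 1)²*(-51) = 1²*(-51) = 1*(-51) = -51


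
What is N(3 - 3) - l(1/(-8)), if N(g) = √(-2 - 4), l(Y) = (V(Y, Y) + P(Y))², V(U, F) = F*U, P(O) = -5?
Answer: -101761/4096 + I*√6 ≈ -24.844 + 2.4495*I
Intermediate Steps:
l(Y) = (-5 + Y²)² (l(Y) = (Y*Y - 5)² = (Y² - 5)² = (-5 + Y²)²)
N(g) = I*√6 (N(g) = √(-6) = I*√6)
N(3 - 3) - l(1/(-8)) = I*√6 - (-5 + (1/(-8))²)² = I*√6 - (-5 + (-⅛)²)² = I*√6 - (-5 + 1/64)² = I*√6 - (-319/64)² = I*√6 - 1*101761/4096 = I*√6 - 101761/4096 = -101761/4096 + I*√6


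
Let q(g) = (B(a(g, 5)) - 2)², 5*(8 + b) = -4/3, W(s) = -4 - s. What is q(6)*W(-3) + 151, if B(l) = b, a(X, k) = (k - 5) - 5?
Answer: 10259/225 ≈ 45.596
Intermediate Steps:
a(X, k) = -10 + k (a(X, k) = (-5 + k) - 5 = -10 + k)
b = -124/15 (b = -8 + (-4/3)/5 = -8 + (-4*⅓)/5 = -8 + (⅕)*(-4/3) = -8 - 4/15 = -124/15 ≈ -8.2667)
B(l) = -124/15
q(g) = 23716/225 (q(g) = (-124/15 - 2)² = (-154/15)² = 23716/225)
q(6)*W(-3) + 151 = 23716*(-4 - 1*(-3))/225 + 151 = 23716*(-4 + 3)/225 + 151 = (23716/225)*(-1) + 151 = -23716/225 + 151 = 10259/225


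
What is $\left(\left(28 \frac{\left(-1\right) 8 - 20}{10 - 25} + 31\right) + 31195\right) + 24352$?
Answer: $\frac{834454}{15} \approx 55630.0$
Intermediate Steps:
$\left(\left(28 \frac{\left(-1\right) 8 - 20}{10 - 25} + 31\right) + 31195\right) + 24352 = \left(\left(28 \frac{-8 - 20}{-15} + 31\right) + 31195\right) + 24352 = \left(\left(28 \left(\left(-28\right) \left(- \frac{1}{15}\right)\right) + 31\right) + 31195\right) + 24352 = \left(\left(28 \cdot \frac{28}{15} + 31\right) + 31195\right) + 24352 = \left(\left(\frac{784}{15} + 31\right) + 31195\right) + 24352 = \left(\frac{1249}{15} + 31195\right) + 24352 = \frac{469174}{15} + 24352 = \frac{834454}{15}$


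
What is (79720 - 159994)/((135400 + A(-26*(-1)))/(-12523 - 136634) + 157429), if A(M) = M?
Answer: -3991143006/7827167309 ≈ -0.50991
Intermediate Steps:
(79720 - 159994)/((135400 + A(-26*(-1)))/(-12523 - 136634) + 157429) = (79720 - 159994)/((135400 - 26*(-1))/(-12523 - 136634) + 157429) = -80274/((135400 + 26)/(-149157) + 157429) = -80274/(135426*(-1/149157) + 157429) = -80274/(-45142/49719 + 157429) = -80274/7827167309/49719 = -80274*49719/7827167309 = -3991143006/7827167309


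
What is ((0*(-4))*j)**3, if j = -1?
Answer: 0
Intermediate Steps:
((0*(-4))*j)**3 = ((0*(-4))*(-1))**3 = (0*(-1))**3 = 0**3 = 0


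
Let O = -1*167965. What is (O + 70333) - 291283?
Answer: -388915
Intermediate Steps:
O = -167965
(O + 70333) - 291283 = (-167965 + 70333) - 291283 = -97632 - 291283 = -388915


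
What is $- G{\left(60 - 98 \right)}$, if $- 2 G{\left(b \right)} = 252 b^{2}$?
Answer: $181944$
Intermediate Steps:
$G{\left(b \right)} = - 126 b^{2}$ ($G{\left(b \right)} = - \frac{252 b^{2}}{2} = - 126 b^{2}$)
$- G{\left(60 - 98 \right)} = - \left(-126\right) \left(60 - 98\right)^{2} = - \left(-126\right) \left(-38\right)^{2} = - \left(-126\right) 1444 = \left(-1\right) \left(-181944\right) = 181944$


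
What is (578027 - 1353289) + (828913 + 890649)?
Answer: 944300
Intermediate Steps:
(578027 - 1353289) + (828913 + 890649) = -775262 + 1719562 = 944300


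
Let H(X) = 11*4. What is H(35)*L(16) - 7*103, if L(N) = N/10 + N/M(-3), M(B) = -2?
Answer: -5013/5 ≈ -1002.6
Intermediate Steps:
H(X) = 44
L(N) = -2*N/5 (L(N) = N/10 + N/(-2) = N*(⅒) + N*(-½) = N/10 - N/2 = -2*N/5)
H(35)*L(16) - 7*103 = 44*(-⅖*16) - 7*103 = 44*(-32/5) - 721 = -1408/5 - 721 = -5013/5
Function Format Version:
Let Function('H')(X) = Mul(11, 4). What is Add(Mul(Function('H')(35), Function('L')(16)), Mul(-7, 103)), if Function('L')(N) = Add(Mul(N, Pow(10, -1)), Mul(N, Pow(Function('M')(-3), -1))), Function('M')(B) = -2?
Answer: Rational(-5013, 5) ≈ -1002.6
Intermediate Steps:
Function('H')(X) = 44
Function('L')(N) = Mul(Rational(-2, 5), N) (Function('L')(N) = Add(Mul(N, Pow(10, -1)), Mul(N, Pow(-2, -1))) = Add(Mul(N, Rational(1, 10)), Mul(N, Rational(-1, 2))) = Add(Mul(Rational(1, 10), N), Mul(Rational(-1, 2), N)) = Mul(Rational(-2, 5), N))
Add(Mul(Function('H')(35), Function('L')(16)), Mul(-7, 103)) = Add(Mul(44, Mul(Rational(-2, 5), 16)), Mul(-7, 103)) = Add(Mul(44, Rational(-32, 5)), -721) = Add(Rational(-1408, 5), -721) = Rational(-5013, 5)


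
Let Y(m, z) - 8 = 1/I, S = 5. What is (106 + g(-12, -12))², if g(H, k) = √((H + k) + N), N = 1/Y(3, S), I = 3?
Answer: (530 + I*√597)²/25 ≈ 11212.0 + 1036.0*I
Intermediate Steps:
Y(m, z) = 25/3 (Y(m, z) = 8 + 1/3 = 8 + ⅓ = 25/3)
N = 3/25 (N = 1/(25/3) = 3/25 ≈ 0.12000)
g(H, k) = √(3/25 + H + k) (g(H, k) = √((H + k) + 3/25) = √(3/25 + H + k))
(106 + g(-12, -12))² = (106 + √(3 + 25*(-12) + 25*(-12))/5)² = (106 + √(3 - 300 - 300)/5)² = (106 + √(-597)/5)² = (106 + (I*√597)/5)² = (106 + I*√597/5)²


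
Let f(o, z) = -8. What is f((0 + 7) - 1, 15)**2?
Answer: 64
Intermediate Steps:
f((0 + 7) - 1, 15)**2 = (-8)**2 = 64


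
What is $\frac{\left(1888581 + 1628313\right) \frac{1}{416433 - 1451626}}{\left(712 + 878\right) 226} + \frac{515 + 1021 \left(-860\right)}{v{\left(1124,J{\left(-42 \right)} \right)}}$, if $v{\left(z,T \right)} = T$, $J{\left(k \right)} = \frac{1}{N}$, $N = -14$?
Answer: $\frac{761680910795388951}{61997708770} \approx 1.2286 \cdot 10^{7}$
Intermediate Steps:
$J{\left(k \right)} = - \frac{1}{14}$ ($J{\left(k \right)} = \frac{1}{-14} = - \frac{1}{14}$)
$\frac{\left(1888581 + 1628313\right) \frac{1}{416433 - 1451626}}{\left(712 + 878\right) 226} + \frac{515 + 1021 \left(-860\right)}{v{\left(1124,J{\left(-42 \right)} \right)}} = \frac{\left(1888581 + 1628313\right) \frac{1}{416433 - 1451626}}{\left(712 + 878\right) 226} + \frac{515 + 1021 \left(-860\right)}{- \frac{1}{14}} = \frac{3516894 \frac{1}{-1035193}}{1590 \cdot 226} + \left(515 - 878060\right) \left(-14\right) = \frac{3516894 \left(- \frac{1}{1035193}\right)}{359340} - -12285630 = \left(- \frac{3516894}{1035193}\right) \frac{1}{359340} + 12285630 = - \frac{586149}{61997708770} + 12285630 = \frac{761680910795388951}{61997708770}$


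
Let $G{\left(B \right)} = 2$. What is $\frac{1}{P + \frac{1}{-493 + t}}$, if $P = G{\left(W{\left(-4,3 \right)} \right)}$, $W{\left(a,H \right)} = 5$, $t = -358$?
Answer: $\frac{851}{1701} \approx 0.50029$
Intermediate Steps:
$P = 2$
$\frac{1}{P + \frac{1}{-493 + t}} = \frac{1}{2 + \frac{1}{-493 - 358}} = \frac{1}{2 + \frac{1}{-851}} = \frac{1}{2 - \frac{1}{851}} = \frac{1}{\frac{1701}{851}} = \frac{851}{1701}$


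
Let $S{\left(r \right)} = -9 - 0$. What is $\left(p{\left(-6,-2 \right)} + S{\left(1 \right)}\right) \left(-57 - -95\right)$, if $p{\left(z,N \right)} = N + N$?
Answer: $-494$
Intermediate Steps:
$S{\left(r \right)} = -9$ ($S{\left(r \right)} = -9 + 0 = -9$)
$p{\left(z,N \right)} = 2 N$
$\left(p{\left(-6,-2 \right)} + S{\left(1 \right)}\right) \left(-57 - -95\right) = \left(2 \left(-2\right) - 9\right) \left(-57 - -95\right) = \left(-4 - 9\right) \left(-57 + \left(-113 + 208\right)\right) = - 13 \left(-57 + 95\right) = \left(-13\right) 38 = -494$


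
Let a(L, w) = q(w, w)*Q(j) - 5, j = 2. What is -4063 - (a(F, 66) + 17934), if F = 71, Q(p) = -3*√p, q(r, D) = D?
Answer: -21992 + 198*√2 ≈ -21712.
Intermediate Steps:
a(L, w) = -5 - 3*w*√2 (a(L, w) = w*(-3*√2) - 5 = -3*w*√2 - 5 = -5 - 3*w*√2)
-4063 - (a(F, 66) + 17934) = -4063 - ((-5 - 3*66*√2) + 17934) = -4063 - ((-5 - 198*√2) + 17934) = -4063 - (17929 - 198*√2) = -4063 + (-17929 + 198*√2) = -21992 + 198*√2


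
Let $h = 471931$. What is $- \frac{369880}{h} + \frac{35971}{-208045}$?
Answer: $- \frac{93927514601}{98182884895} \approx -0.95666$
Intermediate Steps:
$- \frac{369880}{h} + \frac{35971}{-208045} = - \frac{369880}{471931} + \frac{35971}{-208045} = \left(-369880\right) \frac{1}{471931} + 35971 \left(- \frac{1}{208045}\right) = - \frac{369880}{471931} - \frac{35971}{208045} = - \frac{93927514601}{98182884895}$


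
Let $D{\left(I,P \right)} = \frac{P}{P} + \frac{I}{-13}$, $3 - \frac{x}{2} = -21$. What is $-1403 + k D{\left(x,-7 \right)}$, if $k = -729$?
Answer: $\frac{7276}{13} \approx 559.69$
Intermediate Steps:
$x = 48$ ($x = 6 - -42 = 6 + 42 = 48$)
$D{\left(I,P \right)} = 1 - \frac{I}{13}$ ($D{\left(I,P \right)} = 1 + I \left(- \frac{1}{13}\right) = 1 - \frac{I}{13}$)
$-1403 + k D{\left(x,-7 \right)} = -1403 - 729 \left(1 - \frac{48}{13}\right) = -1403 - - \frac{25515}{13} = -1403 + \frac{25515}{13} = \frac{7276}{13}$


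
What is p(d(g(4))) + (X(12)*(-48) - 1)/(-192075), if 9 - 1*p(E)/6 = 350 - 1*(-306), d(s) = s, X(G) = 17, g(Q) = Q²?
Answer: -745634333/192075 ≈ -3882.0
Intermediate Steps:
p(E) = -3882 (p(E) = 54 - 6*(350 - 1*(-306)) = 54 - 6*(350 + 306) = 54 - 6*656 = 54 - 3936 = -3882)
p(d(g(4))) + (X(12)*(-48) - 1)/(-192075) = -3882 + (17*(-48) - 1)/(-192075) = -3882 + (-816 - 1)*(-1/192075) = -3882 - 817*(-1/192075) = -3882 + 817/192075 = -745634333/192075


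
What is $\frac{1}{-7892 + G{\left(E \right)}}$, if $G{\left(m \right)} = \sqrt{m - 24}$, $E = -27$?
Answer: $- \frac{7892}{62283715} - \frac{i \sqrt{51}}{62283715} \approx -0.00012671 - 1.1466 \cdot 10^{-7} i$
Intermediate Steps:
$G{\left(m \right)} = \sqrt{-24 + m}$
$\frac{1}{-7892 + G{\left(E \right)}} = \frac{1}{-7892 + \sqrt{-24 - 27}} = \frac{1}{-7892 + \sqrt{-51}} = \frac{1}{-7892 + i \sqrt{51}}$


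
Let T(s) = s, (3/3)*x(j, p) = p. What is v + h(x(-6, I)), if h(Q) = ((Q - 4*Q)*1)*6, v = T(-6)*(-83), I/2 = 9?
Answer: 174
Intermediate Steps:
I = 18 (I = 2*9 = 18)
x(j, p) = p
v = 498 (v = -6*(-83) = 498)
h(Q) = -18*Q (h(Q) = (-3*Q*1)*6 = -3*Q*6 = -18*Q)
v + h(x(-6, I)) = 498 - 18*18 = 498 - 324 = 174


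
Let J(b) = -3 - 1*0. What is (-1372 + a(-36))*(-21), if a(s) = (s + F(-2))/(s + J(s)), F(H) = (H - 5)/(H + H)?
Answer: 1497265/52 ≈ 28794.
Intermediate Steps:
J(b) = -3 (J(b) = -3 + 0 = -3)
F(H) = (-5 + H)/(2*H) (F(H) = (-5 + H)/((2*H)) = (-5 + H)*(1/(2*H)) = (-5 + H)/(2*H))
a(s) = (7/4 + s)/(-3 + s) (a(s) = (s + (½)*(-5 - 2)/(-2))/(s - 3) = (s + (½)*(-½)*(-7))/(-3 + s) = (s + 7/4)/(-3 + s) = (7/4 + s)/(-3 + s))
(-1372 + a(-36))*(-21) = (-1372 + (7/4 - 36)/(-3 - 36))*(-21) = (-1372 - 137/4/(-39))*(-21) = (-1372 - 1/39*(-137/4))*(-21) = (-1372 + 137/156)*(-21) = -213895/156*(-21) = 1497265/52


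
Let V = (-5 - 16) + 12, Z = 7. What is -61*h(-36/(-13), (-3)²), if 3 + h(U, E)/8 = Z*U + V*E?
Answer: 409920/13 ≈ 31532.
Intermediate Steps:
V = -9 (V = -21 + 12 = -9)
h(U, E) = -24 - 72*E + 56*U (h(U, E) = -24 + 8*(7*U - 9*E) = -24 + 8*(-9*E + 7*U) = -24 + (-72*E + 56*U) = -24 - 72*E + 56*U)
-61*h(-36/(-13), (-3)²) = -61*(-24 - 72*(-3)² + 56*(-36/(-13))) = -61*(-24 - 72*9 + 56*(-36*(-1/13))) = -61*(-24 - 648 + 56*(36/13)) = -61*(-24 - 648 + 2016/13) = -61*(-6720/13) = 409920/13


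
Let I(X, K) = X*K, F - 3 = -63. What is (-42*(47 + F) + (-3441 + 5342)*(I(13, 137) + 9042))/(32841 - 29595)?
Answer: 20575069/3246 ≈ 6338.6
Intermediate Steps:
F = -60 (F = 3 - 63 = -60)
I(X, K) = K*X
(-42*(47 + F) + (-3441 + 5342)*(I(13, 137) + 9042))/(32841 - 29595) = (-42*(47 - 60) + (-3441 + 5342)*(137*13 + 9042))/(32841 - 29595) = (-42*(-13) + 1901*(1781 + 9042))/3246 = (546 + 1901*10823)*(1/3246) = (546 + 20574523)*(1/3246) = 20575069*(1/3246) = 20575069/3246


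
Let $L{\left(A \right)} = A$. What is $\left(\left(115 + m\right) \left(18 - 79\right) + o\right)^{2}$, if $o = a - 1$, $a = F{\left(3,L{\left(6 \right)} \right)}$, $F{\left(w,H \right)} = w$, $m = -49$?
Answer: $16192576$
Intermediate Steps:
$a = 3$
$o = 2$ ($o = 3 - 1 = 2$)
$\left(\left(115 + m\right) \left(18 - 79\right) + o\right)^{2} = \left(\left(115 - 49\right) \left(18 - 79\right) + 2\right)^{2} = \left(66 \left(-61\right) + 2\right)^{2} = \left(-4026 + 2\right)^{2} = \left(-4024\right)^{2} = 16192576$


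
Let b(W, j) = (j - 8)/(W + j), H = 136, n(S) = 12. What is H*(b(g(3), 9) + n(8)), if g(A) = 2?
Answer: 18088/11 ≈ 1644.4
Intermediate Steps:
b(W, j) = (-8 + j)/(W + j)
H*(b(g(3), 9) + n(8)) = 136*((-8 + 9)/(2 + 9) + 12) = 136*(1/11 + 12) = 136*(133/11) = 18088/11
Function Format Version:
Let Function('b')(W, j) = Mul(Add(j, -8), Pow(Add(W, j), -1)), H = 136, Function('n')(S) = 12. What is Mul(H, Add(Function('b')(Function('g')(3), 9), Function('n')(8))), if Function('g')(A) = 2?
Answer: Rational(18088, 11) ≈ 1644.4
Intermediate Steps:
Function('b')(W, j) = Mul(Pow(Add(W, j), -1), Add(-8, j)) (Function('b')(W, j) = Mul(Add(-8, j), Pow(Add(W, j), -1)) = Mul(Pow(Add(W, j), -1), Add(-8, j)))
Mul(H, Add(Function('b')(Function('g')(3), 9), Function('n')(8))) = Mul(136, Add(Mul(Pow(Add(2, 9), -1), Add(-8, 9)), 12)) = Mul(136, Add(Mul(Pow(11, -1), 1), 12)) = Mul(136, Add(Mul(Rational(1, 11), 1), 12)) = Mul(136, Add(Rational(1, 11), 12)) = Mul(136, Rational(133, 11)) = Rational(18088, 11)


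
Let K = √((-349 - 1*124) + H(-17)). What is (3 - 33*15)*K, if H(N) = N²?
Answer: -984*I*√46 ≈ -6673.8*I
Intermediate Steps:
K = 2*I*√46 (K = √((-349 - 1*124) + (-17)²) = √((-349 - 124) + 289) = √(-473 + 289) = √(-184) = 2*I*√46 ≈ 13.565*I)
(3 - 33*15)*K = (3 - 33*15)*(2*I*√46) = (3 - 495)*(2*I*√46) = -984*I*√46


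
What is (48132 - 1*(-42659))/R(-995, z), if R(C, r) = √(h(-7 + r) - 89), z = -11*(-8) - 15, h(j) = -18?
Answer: -90791*I*√107/107 ≈ -8777.1*I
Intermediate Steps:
z = 73 (z = 88 - 15 = 73)
R(C, r) = I*√107 (R(C, r) = √(-18 - 89) = √(-107) = I*√107)
(48132 - 1*(-42659))/R(-995, z) = (48132 - 1*(-42659))/((I*√107)) = (48132 + 42659)*(-I*√107/107) = 90791*(-I*√107/107) = -90791*I*√107/107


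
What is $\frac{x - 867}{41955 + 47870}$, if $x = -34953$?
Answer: $- \frac{7164}{17965} \approx -0.39878$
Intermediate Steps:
$\frac{x - 867}{41955 + 47870} = \frac{-34953 - 867}{41955 + 47870} = - \frac{35820}{89825} = \left(-35820\right) \frac{1}{89825} = - \frac{7164}{17965}$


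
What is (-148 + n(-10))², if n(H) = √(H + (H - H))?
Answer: (148 - I*√10)² ≈ 21894.0 - 936.04*I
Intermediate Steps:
n(H) = √H (n(H) = √(H + 0) = √H)
(-148 + n(-10))² = (-148 + √(-10))² = (-148 + I*√10)²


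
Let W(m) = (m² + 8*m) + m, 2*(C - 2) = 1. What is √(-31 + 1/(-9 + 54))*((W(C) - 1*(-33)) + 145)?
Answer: 827*I*√6970/60 ≈ 1150.7*I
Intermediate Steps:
C = 5/2 (C = 2 + (½)*1 = 2 + ½ = 5/2 ≈ 2.5000)
W(m) = m² + 9*m
√(-31 + 1/(-9 + 54))*((W(C) - 1*(-33)) + 145) = √(-31 + 1/(-9 + 54))*((5*(9 + 5/2)/2 - 1*(-33)) + 145) = √(-31 + 1/45)*(((5/2)*(23/2) + 33) + 145) = √(-31 + 1/45)*((115/4 + 33) + 145) = √(-1394/45)*(247/4 + 145) = (I*√6970/15)*(827/4) = 827*I*√6970/60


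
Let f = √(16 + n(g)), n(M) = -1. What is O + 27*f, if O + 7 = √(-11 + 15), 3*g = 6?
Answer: -5 + 27*√15 ≈ 99.571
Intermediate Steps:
g = 2 (g = (⅓)*6 = 2)
O = -5 (O = -7 + √(-11 + 15) = -7 + √4 = -7 + 2 = -5)
f = √15 (f = √(16 - 1) = √15 ≈ 3.8730)
O + 27*f = -5 + 27*√15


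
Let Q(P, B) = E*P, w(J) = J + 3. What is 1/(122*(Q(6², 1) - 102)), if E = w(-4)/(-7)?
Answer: -7/82716 ≈ -8.4627e-5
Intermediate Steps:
w(J) = 3 + J
E = ⅐ (E = (3 - 4)/(-7) = -1*(-⅐) = ⅐ ≈ 0.14286)
Q(P, B) = P/7
1/(122*(Q(6², 1) - 102)) = 1/(122*((⅐)*6² - 102)) = 1/(122*((⅐)*36 - 102)) = 1/(122*(36/7 - 102)) = 1/(122*(-678/7)) = 1/(-82716/7) = -7/82716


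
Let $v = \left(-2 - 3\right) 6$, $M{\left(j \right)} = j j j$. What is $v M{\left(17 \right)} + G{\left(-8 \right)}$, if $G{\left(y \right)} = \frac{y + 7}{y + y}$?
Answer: $- \frac{2358239}{16} \approx -1.4739 \cdot 10^{5}$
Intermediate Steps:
$M{\left(j \right)} = j^{3}$ ($M{\left(j \right)} = j^{2} j = j^{3}$)
$G{\left(y \right)} = \frac{7 + y}{2 y}$
$v = -30$ ($v = \left(-5\right) 6 = -30$)
$v M{\left(17 \right)} + G{\left(-8 \right)} = - 30 \cdot 17^{3} + \frac{7 - 8}{2 \left(-8\right)} = \left(-30\right) 4913 + \frac{1}{2} \left(- \frac{1}{8}\right) \left(-1\right) = -147390 + \frac{1}{16} = - \frac{2358239}{16}$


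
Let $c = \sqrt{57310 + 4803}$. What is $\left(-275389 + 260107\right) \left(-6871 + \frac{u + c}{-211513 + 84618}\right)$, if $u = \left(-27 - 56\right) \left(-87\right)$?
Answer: $\frac{13324418070012}{126895} + \frac{15282 \sqrt{62113}}{126895} \approx 1.05 \cdot 10^{8}$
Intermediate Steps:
$u = 7221$ ($u = \left(-83\right) \left(-87\right) = 7221$)
$c = \sqrt{62113} \approx 249.22$
$\left(-275389 + 260107\right) \left(-6871 + \frac{u + c}{-211513 + 84618}\right) = \left(-275389 + 260107\right) \left(-6871 + \frac{7221 + \sqrt{62113}}{-211513 + 84618}\right) = - 15282 \left(-6871 + \frac{7221 + \sqrt{62113}}{-126895}\right) = - 15282 \left(-6871 + \left(7221 + \sqrt{62113}\right) \left(- \frac{1}{126895}\right)\right) = - 15282 \left(-6871 - \left(\frac{7221}{126895} + \frac{\sqrt{62113}}{126895}\right)\right) = - 15282 \left(- \frac{871902766}{126895} - \frac{\sqrt{62113}}{126895}\right) = \frac{13324418070012}{126895} + \frac{15282 \sqrt{62113}}{126895}$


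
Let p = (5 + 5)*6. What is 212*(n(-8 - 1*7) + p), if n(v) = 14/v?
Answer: 187832/15 ≈ 12522.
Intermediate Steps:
p = 60 (p = 10*6 = 60)
212*(n(-8 - 1*7) + p) = 212*(14/(-8 - 1*7) + 60) = 212*(14/(-8 - 7) + 60) = 212*(14/(-15) + 60) = 212*(14*(-1/15) + 60) = 212*(-14/15 + 60) = 212*(886/15) = 187832/15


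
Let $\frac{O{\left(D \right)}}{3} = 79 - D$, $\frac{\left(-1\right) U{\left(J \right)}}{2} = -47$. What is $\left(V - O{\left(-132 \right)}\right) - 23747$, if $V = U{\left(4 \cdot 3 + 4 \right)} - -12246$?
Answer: $-12040$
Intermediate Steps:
$U{\left(J \right)} = 94$ ($U{\left(J \right)} = \left(-2\right) \left(-47\right) = 94$)
$O{\left(D \right)} = 237 - 3 D$ ($O{\left(D \right)} = 3 \left(79 - D\right) = 237 - 3 D$)
$V = 12340$ ($V = 94 - -12246 = 94 + 12246 = 12340$)
$\left(V - O{\left(-132 \right)}\right) - 23747 = \left(12340 - \left(237 - -396\right)\right) - 23747 = \left(12340 - \left(237 + 396\right)\right) - 23747 = \left(12340 - 633\right) - 23747 = 11707 - 23747 = -12040$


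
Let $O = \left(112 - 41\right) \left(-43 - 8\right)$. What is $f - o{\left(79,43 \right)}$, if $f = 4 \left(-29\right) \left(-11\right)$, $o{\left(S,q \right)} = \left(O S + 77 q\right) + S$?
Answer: $283945$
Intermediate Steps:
$O = -3621$ ($O = 71 \left(-51\right) = -3621$)
$o{\left(S,q \right)} = - 3620 S + 77 q$ ($o{\left(S,q \right)} = \left(- 3621 S + 77 q\right) + S = - 3620 S + 77 q$)
$f = 1276$ ($f = \left(-116\right) \left(-11\right) = 1276$)
$f - o{\left(79,43 \right)} = 1276 - \left(\left(-3620\right) 79 + 77 \cdot 43\right) = 1276 - \left(-285980 + 3311\right) = 1276 - -282669 = 1276 + 282669 = 283945$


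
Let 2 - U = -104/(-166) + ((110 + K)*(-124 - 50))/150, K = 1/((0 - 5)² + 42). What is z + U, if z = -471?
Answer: -47547828/139025 ≈ -342.01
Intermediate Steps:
K = 1/67 (K = 1/((-5)² + 42) = 1/(25 + 42) = 1/67 ≈ 0.014925)
U = 17932947/139025 (U = 2 - (-104/(-166) + ((110 + 1/67)*(-124 - 50))/150) = 2 - (-104*(-1/166) + ((7371/67)*(-174))*(1/150)) = 2 - (52/83 - 1282554/67*1/150) = 2 - (52/83 - 213759/1675) = 2 - 1*(-17654897/139025) = 2 + 17654897/139025 = 17932947/139025 ≈ 128.99)
z + U = -471 + 17932947/139025 = -47547828/139025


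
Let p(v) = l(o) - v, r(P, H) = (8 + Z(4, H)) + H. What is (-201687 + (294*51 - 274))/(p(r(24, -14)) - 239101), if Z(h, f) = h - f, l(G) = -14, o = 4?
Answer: 186967/239127 ≈ 0.78187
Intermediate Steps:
r(P, H) = 12 (r(P, H) = (8 + (4 - H)) + H = (12 - H) + H = 12)
p(v) = -14 - v
(-201687 + (294*51 - 274))/(p(r(24, -14)) - 239101) = (-201687 + (294*51 - 274))/((-14 - 1*12) - 239101) = (-201687 + (14994 - 274))/((-14 - 12) - 239101) = (-201687 + 14720)/(-26 - 239101) = -186967/(-239127) = -186967*(-1/239127) = 186967/239127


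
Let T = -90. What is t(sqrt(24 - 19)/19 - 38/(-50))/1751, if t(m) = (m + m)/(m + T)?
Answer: -7652777/786559791799 - 534375*sqrt(5)/786559791799 ≈ -1.1249e-5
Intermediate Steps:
t(m) = 2*m/(-90 + m) (t(m) = (m + m)/(m - 90) = (2*m)/(-90 + m) = 2*m/(-90 + m))
t(sqrt(24 - 19)/19 - 38/(-50))/1751 = (2*(sqrt(24 - 19)/19 - 38/(-50))/(-90 + (sqrt(24 - 19)/19 - 38/(-50))))/1751 = (2*(sqrt(5)*(1/19) - 38*(-1/50))/(-90 + (sqrt(5)*(1/19) - 38*(-1/50))))*(1/1751) = (2*(sqrt(5)/19 + 19/25)/(-90 + (sqrt(5)/19 + 19/25)))*(1/1751) = (2*(19/25 + sqrt(5)/19)/(-90 + (19/25 + sqrt(5)/19)))*(1/1751) = (2*(19/25 + sqrt(5)/19)/(-2231/25 + sqrt(5)/19))*(1/1751) = 2*(19/25 + sqrt(5)/19)/(1751*(-2231/25 + sqrt(5)/19))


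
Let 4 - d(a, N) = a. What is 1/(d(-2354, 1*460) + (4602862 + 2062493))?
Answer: 1/6667713 ≈ 1.4998e-7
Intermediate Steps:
d(a, N) = 4 - a
1/(d(-2354, 1*460) + (4602862 + 2062493)) = 1/((4 - 1*(-2354)) + (4602862 + 2062493)) = 1/((4 + 2354) + 6665355) = 1/(2358 + 6665355) = 1/6667713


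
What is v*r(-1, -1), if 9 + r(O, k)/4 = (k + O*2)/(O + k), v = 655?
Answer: -19650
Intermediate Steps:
r(O, k) = -36 + 4*(k + 2*O)/(O + k) (r(O, k) = -36 + 4*((k + O*2)/(O + k)) = -36 + 4*((k + 2*O)/(O + k)) = -36 + 4*(k + 2*O)/(O + k))
v*r(-1, -1) = 655*(4*(-8*(-1) - 7*(-1))/(-1 - 1)) = 655*(4*(8 + 7)/(-2)) = 655*(4*(-½)*15) = 655*(-30) = -19650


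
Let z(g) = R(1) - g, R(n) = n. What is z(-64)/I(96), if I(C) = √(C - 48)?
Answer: 65*√3/12 ≈ 9.3819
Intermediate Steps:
I(C) = √(-48 + C)
z(g) = 1 - g
z(-64)/I(96) = (1 - 1*(-64))/(√(-48 + 96)) = (1 + 64)/(√48) = 65/((4*√3)) = 65*(√3/12) = 65*√3/12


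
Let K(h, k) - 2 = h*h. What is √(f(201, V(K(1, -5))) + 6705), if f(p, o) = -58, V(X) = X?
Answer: 17*√23 ≈ 81.529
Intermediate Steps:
K(h, k) = 2 + h² (K(h, k) = 2 + h*h = 2 + h²)
√(f(201, V(K(1, -5))) + 6705) = √(-58 + 6705) = √6647 = 17*√23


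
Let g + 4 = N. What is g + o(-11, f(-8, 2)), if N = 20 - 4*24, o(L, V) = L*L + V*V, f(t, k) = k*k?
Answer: 57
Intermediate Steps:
f(t, k) = k**2
o(L, V) = L**2 + V**2
N = -76 (N = 20 - 96 = -76)
g = -80 (g = -4 - 76 = -80)
g + o(-11, f(-8, 2)) = -80 + ((-11)**2 + (2**2)**2) = -80 + (121 + 4**2) = -80 + (121 + 16) = -80 + 137 = 57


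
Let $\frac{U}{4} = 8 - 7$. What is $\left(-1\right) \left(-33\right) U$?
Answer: $132$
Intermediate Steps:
$U = 4$ ($U = 4 \left(8 - 7\right) = 4 \cdot 1 = 4$)
$\left(-1\right) \left(-33\right) U = \left(-1\right) \left(-33\right) 4 = 33 \cdot 4 = 132$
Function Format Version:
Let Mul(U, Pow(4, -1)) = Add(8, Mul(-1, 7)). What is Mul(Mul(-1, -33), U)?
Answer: 132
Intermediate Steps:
U = 4 (U = Mul(4, Add(8, Mul(-1, 7))) = Mul(4, Add(8, -7)) = Mul(4, 1) = 4)
Mul(Mul(-1, -33), U) = Mul(Mul(-1, -33), 4) = Mul(33, 4) = 132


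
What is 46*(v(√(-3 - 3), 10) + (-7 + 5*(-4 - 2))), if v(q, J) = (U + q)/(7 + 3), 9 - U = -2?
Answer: -8257/5 + 23*I*√6/5 ≈ -1651.4 + 11.268*I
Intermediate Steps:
U = 11 (U = 9 - 1*(-2) = 9 + 2 = 11)
v(q, J) = 11/10 + q/10 (v(q, J) = (11 + q)/(7 + 3) = (11 + q)/10 = (11 + q)*(⅒) = 11/10 + q/10)
46*(v(√(-3 - 3), 10) + (-7 + 5*(-4 - 2))) = 46*((11/10 + √(-3 - 3)/10) + (-7 + 5*(-4 - 2))) = 46*((11/10 + √(-6)/10) + (-7 + 5*(-6))) = 46*((11/10 + (I*√6)/10) + (-7 - 30)) = 46*((11/10 + I*√6/10) - 37) = 46*(-359/10 + I*√6/10) = -8257/5 + 23*I*√6/5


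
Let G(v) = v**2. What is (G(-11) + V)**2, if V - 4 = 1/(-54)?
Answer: 45549001/2916 ≈ 15620.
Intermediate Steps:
V = 215/54 (V = 4 + 1/(-54) = 4 - 1/54 = 215/54 ≈ 3.9815)
(G(-11) + V)**2 = ((-11)**2 + 215/54)**2 = (121 + 215/54)**2 = (6749/54)**2 = 45549001/2916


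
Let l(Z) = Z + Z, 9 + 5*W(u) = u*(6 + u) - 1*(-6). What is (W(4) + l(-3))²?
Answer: 49/25 ≈ 1.9600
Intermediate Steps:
W(u) = -⅗ + u*(6 + u)/5 (W(u) = -9/5 + (u*(6 + u) - 1*(-6))/5 = -9/5 + (u*(6 + u) + 6)/5 = -9/5 + (6 + u*(6 + u))/5 = -9/5 + (6/5 + u*(6 + u)/5) = -⅗ + u*(6 + u)/5)
l(Z) = 2*Z
(W(4) + l(-3))² = ((-⅗ + (⅕)*4² + (6/5)*4) + 2*(-3))² = ((-⅗ + (⅕)*16 + 24/5) - 6)² = ((-⅗ + 16/5 + 24/5) - 6)² = (37/5 - 6)² = (7/5)² = 49/25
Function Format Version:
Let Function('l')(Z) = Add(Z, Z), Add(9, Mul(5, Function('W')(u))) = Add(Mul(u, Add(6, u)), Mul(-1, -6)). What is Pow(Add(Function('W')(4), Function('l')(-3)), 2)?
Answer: Rational(49, 25) ≈ 1.9600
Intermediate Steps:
Function('W')(u) = Add(Rational(-3, 5), Mul(Rational(1, 5), u, Add(6, u))) (Function('W')(u) = Add(Rational(-9, 5), Mul(Rational(1, 5), Add(Mul(u, Add(6, u)), Mul(-1, -6)))) = Add(Rational(-9, 5), Mul(Rational(1, 5), Add(Mul(u, Add(6, u)), 6))) = Add(Rational(-9, 5), Mul(Rational(1, 5), Add(6, Mul(u, Add(6, u))))) = Add(Rational(-9, 5), Add(Rational(6, 5), Mul(Rational(1, 5), u, Add(6, u)))) = Add(Rational(-3, 5), Mul(Rational(1, 5), u, Add(6, u))))
Function('l')(Z) = Mul(2, Z)
Pow(Add(Function('W')(4), Function('l')(-3)), 2) = Pow(Add(Add(Rational(-3, 5), Mul(Rational(1, 5), Pow(4, 2)), Mul(Rational(6, 5), 4)), Mul(2, -3)), 2) = Pow(Add(Add(Rational(-3, 5), Mul(Rational(1, 5), 16), Rational(24, 5)), -6), 2) = Pow(Add(Add(Rational(-3, 5), Rational(16, 5), Rational(24, 5)), -6), 2) = Pow(Add(Rational(37, 5), -6), 2) = Pow(Rational(7, 5), 2) = Rational(49, 25)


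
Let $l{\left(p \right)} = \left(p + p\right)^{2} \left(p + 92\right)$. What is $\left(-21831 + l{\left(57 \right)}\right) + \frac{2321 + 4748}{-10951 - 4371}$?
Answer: $\frac{29335080437}{15322} \approx 1.9146 \cdot 10^{6}$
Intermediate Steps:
$l{\left(p \right)} = 4 p^{2} \left(92 + p\right)$ ($l{\left(p \right)} = \left(2 p\right)^{2} \left(92 + p\right) = 4 p^{2} \left(92 + p\right)$)
$\left(-21831 + l{\left(57 \right)}\right) + \frac{2321 + 4748}{-10951 - 4371} = \left(-21831 + 4 \cdot 57^{2} \left(92 + 57\right)\right) + \frac{2321 + 4748}{-10951 - 4371} = \left(-21831 + 4 \cdot 3249 \cdot 149\right) + \frac{7069}{-15322} = \left(-21831 + 1936404\right) + 7069 \left(- \frac{1}{15322}\right) = 1914573 - \frac{7069}{15322} = \frac{29335080437}{15322}$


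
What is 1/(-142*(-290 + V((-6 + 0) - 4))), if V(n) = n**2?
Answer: 1/26980 ≈ 3.7064e-5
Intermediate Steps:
1/(-142*(-290 + V((-6 + 0) - 4))) = 1/(-142*(-290 + ((-6 + 0) - 4)**2)) = 1/(-142*(-290 + (-6 - 4)**2)) = 1/(-142*(-290 + (-10)**2)) = 1/(-142*(-290 + 100)) = 1/(-142*(-190)) = 1/26980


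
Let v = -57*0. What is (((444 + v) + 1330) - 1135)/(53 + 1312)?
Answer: 213/455 ≈ 0.46813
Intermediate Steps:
v = 0
(((444 + v) + 1330) - 1135)/(53 + 1312) = (((444 + 0) + 1330) - 1135)/(53 + 1312) = ((444 + 1330) - 1135)/1365 = (1774 - 1135)*(1/1365) = 639*(1/1365) = 213/455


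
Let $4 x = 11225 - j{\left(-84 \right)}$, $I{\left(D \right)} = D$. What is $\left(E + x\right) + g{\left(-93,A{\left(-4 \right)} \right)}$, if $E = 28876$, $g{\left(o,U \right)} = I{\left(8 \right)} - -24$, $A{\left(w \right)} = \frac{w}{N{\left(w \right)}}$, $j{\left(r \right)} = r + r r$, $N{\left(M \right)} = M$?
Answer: $\frac{119885}{4} \approx 29971.0$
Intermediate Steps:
$j{\left(r \right)} = r + r^{2}$
$A{\left(w \right)} = 1$ ($A{\left(w \right)} = \frac{w}{w} = 1$)
$g{\left(o,U \right)} = 32$ ($g{\left(o,U \right)} = 8 - -24 = 8 + 24 = 32$)
$x = \frac{4253}{4}$ ($x = \frac{11225 - - 84 \left(1 - 84\right)}{4} = \frac{11225 - \left(-84\right) \left(-83\right)}{4} = \frac{11225 - 6972}{4} = \frac{1}{4} \cdot 4253 = \frac{4253}{4} \approx 1063.3$)
$\left(E + x\right) + g{\left(-93,A{\left(-4 \right)} \right)} = \left(28876 + \frac{4253}{4}\right) + 32 = \frac{119757}{4} + 32 = \frac{119885}{4}$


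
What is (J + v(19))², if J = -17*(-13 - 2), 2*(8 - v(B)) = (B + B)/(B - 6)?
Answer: 11560000/169 ≈ 68402.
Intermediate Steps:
v(B) = 8 - B/(-6 + B) (v(B) = 8 - (B + B)/(2*(B - 6)) = 8 - 2*B/(2*(-6 + B)) = 8 - B/(-6 + B))
J = 255 (J = -17*(-15) = 255)
(J + v(19))² = (255 + (-48 + 7*19)/(-6 + 19))² = (255 + (-48 + 133)/13)² = (255 + (1/13)*85)² = (255 + 85/13)² = (3400/13)² = 11560000/169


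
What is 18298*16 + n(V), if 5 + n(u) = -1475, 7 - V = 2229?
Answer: 291288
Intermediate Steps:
V = -2222 (V = 7 - 1*2229 = 7 - 2229 = -2222)
n(u) = -1480 (n(u) = -5 - 1475 = -1480)
18298*16 + n(V) = 18298*16 - 1480 = 292768 - 1480 = 291288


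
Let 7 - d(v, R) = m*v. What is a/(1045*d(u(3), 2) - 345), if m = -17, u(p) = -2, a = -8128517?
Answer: 8128517/28560 ≈ 284.61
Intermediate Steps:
d(v, R) = 7 + 17*v (d(v, R) = 7 - (-17)*v = 7 + 17*v)
a/(1045*d(u(3), 2) - 345) = -8128517/(1045*(7 + 17*(-2)) - 345) = -8128517/(1045*(7 - 34) - 345) = -8128517/(1045*(-27) - 345) = -8128517/(-28215 - 345) = -8128517/(-28560) = -8128517*(-1/28560) = 8128517/28560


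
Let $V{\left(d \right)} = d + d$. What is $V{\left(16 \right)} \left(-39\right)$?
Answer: $-1248$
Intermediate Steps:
$V{\left(d \right)} = 2 d$
$V{\left(16 \right)} \left(-39\right) = 2 \cdot 16 \left(-39\right) = 32 \left(-39\right) = -1248$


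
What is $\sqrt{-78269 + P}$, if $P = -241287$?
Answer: $2 i \sqrt{79889} \approx 565.29 i$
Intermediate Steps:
$\sqrt{-78269 + P} = \sqrt{-78269 - 241287} = \sqrt{-319556} = 2 i \sqrt{79889}$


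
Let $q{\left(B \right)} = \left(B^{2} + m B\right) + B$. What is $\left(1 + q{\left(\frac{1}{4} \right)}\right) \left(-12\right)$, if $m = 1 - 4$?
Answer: $- \frac{27}{4} \approx -6.75$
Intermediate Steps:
$m = -3$
$q{\left(B \right)} = B^{2} - 2 B$ ($q{\left(B \right)} = \left(B^{2} - 3 B\right) + B = B^{2} - 2 B$)
$\left(1 + q{\left(\frac{1}{4} \right)}\right) \left(-12\right) = \left(1 + \frac{-2 + \frac{1}{4}}{4}\right) \left(-12\right) = \left(1 + \frac{1}{4} \left(- \frac{7}{4}\right)\right) \left(-12\right) = \left(1 - \frac{7}{16}\right) \left(-12\right) = \frac{9}{16} \left(-12\right) = - \frac{27}{4}$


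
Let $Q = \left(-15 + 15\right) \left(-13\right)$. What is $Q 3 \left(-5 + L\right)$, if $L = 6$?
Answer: $0$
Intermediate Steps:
$Q = 0$ ($Q = 0 \left(-13\right) = 0$)
$Q 3 \left(-5 + L\right) = 0 \cdot 3 \left(-5 + 6\right) = 0 \cdot 3 \cdot 1 = 0 \cdot 3 = 0$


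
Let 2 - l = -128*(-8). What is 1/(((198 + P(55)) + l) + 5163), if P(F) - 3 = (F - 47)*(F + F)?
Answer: 1/5222 ≈ 0.00019150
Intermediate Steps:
l = -1022 (l = 2 - (-128)*(-8) = 2 - 1*1024 = 2 - 1024 = -1022)
P(F) = 3 + 2*F*(-47 + F) (P(F) = 3 + (F - 47)*(F + F) = 3 + (-47 + F)*(2*F) = 3 + 2*F*(-47 + F))
1/(((198 + P(55)) + l) + 5163) = 1/(((198 + (3 - 94*55 + 2*55²)) - 1022) + 5163) = 1/(((198 + (3 - 5170 + 2*3025)) - 1022) + 5163) = 1/(((198 + (3 - 5170 + 6050)) - 1022) + 5163) = 1/(((198 + 883) - 1022) + 5163) = 1/((1081 - 1022) + 5163) = 1/(59 + 5163) = 1/5222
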